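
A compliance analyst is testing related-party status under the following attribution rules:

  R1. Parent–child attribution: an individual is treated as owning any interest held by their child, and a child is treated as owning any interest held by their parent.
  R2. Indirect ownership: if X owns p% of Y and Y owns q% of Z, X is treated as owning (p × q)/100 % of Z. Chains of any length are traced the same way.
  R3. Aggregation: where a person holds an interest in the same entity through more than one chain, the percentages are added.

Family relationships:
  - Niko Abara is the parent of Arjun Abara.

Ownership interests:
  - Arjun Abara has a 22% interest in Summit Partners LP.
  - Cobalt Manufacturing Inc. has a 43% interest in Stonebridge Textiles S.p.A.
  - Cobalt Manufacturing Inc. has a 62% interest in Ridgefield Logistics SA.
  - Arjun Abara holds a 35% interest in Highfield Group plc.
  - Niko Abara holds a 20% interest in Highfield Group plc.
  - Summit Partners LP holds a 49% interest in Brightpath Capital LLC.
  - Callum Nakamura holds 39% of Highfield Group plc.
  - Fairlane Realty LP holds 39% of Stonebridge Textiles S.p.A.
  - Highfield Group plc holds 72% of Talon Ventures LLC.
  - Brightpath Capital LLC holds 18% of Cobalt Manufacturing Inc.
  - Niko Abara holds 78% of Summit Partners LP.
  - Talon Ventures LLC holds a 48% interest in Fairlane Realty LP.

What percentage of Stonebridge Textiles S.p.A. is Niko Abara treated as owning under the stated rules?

11.20572%

By parent–child attribution (R1), Niko Abara is treated as also owning Arjun Abara's interest in Summit Partners LP, giving 78% + 22% = 100%.
By parent–child attribution (R1), Niko Abara is treated as also owning Arjun Abara's interest in Highfield Group plc, giving 20% + 35% = 55%.
Chain via Summit Partners LP → Brightpath Capital LLC → Cobalt Manufacturing Inc. (R2): 100% × 49% × 18% × 43% = 3.7926% of Stonebridge Textiles S.p.A.
Chain via Highfield Group plc → Talon Ventures LLC → Fairlane Realty LP (R2): 55% × 72% × 48% × 39% = 7.41312% of Stonebridge Textiles S.p.A.
Aggregating (R3): 3.7926% + 7.41312% = 11.20572%.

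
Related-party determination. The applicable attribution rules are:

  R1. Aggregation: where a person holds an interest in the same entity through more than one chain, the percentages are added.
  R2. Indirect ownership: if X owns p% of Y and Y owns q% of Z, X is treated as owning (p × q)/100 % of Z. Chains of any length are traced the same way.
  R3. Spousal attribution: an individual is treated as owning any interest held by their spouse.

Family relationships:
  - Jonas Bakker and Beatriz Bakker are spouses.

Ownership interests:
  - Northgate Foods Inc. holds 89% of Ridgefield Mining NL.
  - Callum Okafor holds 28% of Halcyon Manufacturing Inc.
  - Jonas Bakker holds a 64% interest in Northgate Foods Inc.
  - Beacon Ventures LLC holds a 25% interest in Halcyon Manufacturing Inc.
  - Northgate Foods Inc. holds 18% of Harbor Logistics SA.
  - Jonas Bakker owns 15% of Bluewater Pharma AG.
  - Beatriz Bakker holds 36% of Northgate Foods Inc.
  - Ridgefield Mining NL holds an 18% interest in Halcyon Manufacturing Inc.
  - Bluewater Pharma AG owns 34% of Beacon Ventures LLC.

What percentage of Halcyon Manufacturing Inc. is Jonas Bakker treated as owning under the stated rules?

17.295%

By spousal attribution (R3), Jonas Bakker is treated as also owning Beatriz Bakker's interest in Northgate Foods Inc, giving 64% + 36% = 100%.
Chain via Northgate Foods Inc. → Ridgefield Mining NL (R2): 100% × 89% × 18% = 16.02% of Halcyon Manufacturing Inc.
Chain via Bluewater Pharma AG → Beacon Ventures LLC (R2): 15% × 34% × 25% = 1.275% of Halcyon Manufacturing Inc.
Aggregating (R1): 16.02% + 1.275% = 17.295%.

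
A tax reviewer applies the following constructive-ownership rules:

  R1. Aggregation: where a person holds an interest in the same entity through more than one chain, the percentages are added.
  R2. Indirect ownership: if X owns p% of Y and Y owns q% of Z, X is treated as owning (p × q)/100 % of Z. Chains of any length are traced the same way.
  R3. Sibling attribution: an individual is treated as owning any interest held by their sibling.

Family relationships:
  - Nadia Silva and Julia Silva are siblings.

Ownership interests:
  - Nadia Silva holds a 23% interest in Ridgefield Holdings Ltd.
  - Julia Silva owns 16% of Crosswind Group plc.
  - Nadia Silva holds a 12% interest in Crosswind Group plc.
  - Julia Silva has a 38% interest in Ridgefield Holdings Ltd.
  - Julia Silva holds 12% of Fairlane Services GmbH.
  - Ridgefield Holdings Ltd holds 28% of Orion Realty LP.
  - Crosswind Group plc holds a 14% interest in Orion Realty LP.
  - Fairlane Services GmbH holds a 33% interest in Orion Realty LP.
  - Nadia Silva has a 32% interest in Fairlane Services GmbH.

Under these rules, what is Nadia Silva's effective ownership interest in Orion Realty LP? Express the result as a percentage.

By sibling attribution (R3), Nadia Silva is treated as also owning Julia Silva's interest in Fairlane Services GmbH, giving 32% + 12% = 44%.
By sibling attribution (R3), Nadia Silva is treated as also owning Julia Silva's interest in Crosswind Group plc, giving 12% + 16% = 28%.
By sibling attribution (R3), Nadia Silva is treated as also owning Julia Silva's interest in Ridgefield Holdings Ltd, giving 23% + 38% = 61%.
Chain via Fairlane Services GmbH (R2): 44% × 33% = 14.52% of Orion Realty LP.
Chain via Crosswind Group plc (R2): 28% × 14% = 3.92% of Orion Realty LP.
Chain via Ridgefield Holdings Ltd (R2): 61% × 28% = 17.08% of Orion Realty LP.
Aggregating (R1): 14.52% + 3.92% + 17.08% = 35.52%.

35.52%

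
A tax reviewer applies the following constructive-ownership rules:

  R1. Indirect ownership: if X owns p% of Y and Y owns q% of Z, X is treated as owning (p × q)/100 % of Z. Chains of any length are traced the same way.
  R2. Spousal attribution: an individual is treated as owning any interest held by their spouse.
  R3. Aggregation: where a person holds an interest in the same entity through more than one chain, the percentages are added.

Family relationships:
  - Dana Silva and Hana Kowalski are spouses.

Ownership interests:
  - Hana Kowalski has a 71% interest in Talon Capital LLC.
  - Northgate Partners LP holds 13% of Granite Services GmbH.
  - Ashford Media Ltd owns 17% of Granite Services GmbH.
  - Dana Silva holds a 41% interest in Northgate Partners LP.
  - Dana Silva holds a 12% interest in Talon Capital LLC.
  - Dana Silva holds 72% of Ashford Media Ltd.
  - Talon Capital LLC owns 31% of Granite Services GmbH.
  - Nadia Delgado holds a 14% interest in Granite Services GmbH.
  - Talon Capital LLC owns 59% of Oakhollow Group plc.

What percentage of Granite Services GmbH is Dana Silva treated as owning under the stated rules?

43.3%

By spousal attribution (R2), Dana Silva is treated as also owning Hana Kowalski's interest in Talon Capital LLC, giving 12% + 71% = 83%.
Chain via Northgate Partners LP (R1): 41% × 13% = 5.33% of Granite Services GmbH.
Chain via Talon Capital LLC (R1): 83% × 31% = 25.73% of Granite Services GmbH.
Chain via Ashford Media Ltd (R1): 72% × 17% = 12.24% of Granite Services GmbH.
Aggregating (R3): 5.33% + 25.73% + 12.24% = 43.3%.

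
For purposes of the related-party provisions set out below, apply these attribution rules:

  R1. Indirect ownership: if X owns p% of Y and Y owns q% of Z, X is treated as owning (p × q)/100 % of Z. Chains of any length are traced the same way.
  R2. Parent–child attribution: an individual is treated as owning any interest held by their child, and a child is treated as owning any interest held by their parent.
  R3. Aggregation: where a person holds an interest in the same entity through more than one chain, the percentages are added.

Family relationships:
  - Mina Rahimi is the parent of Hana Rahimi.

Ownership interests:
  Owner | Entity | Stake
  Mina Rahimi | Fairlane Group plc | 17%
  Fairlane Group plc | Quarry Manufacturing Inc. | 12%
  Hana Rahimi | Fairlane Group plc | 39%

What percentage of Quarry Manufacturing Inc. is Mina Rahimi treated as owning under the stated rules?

By parent–child attribution (R2), Mina Rahimi is treated as also owning Hana Rahimi's interest in Fairlane Group plc, giving 17% + 39% = 56%.
Chain via Fairlane Group plc (R1): 56% × 12% = 6.72% of Quarry Manufacturing Inc.

6.72%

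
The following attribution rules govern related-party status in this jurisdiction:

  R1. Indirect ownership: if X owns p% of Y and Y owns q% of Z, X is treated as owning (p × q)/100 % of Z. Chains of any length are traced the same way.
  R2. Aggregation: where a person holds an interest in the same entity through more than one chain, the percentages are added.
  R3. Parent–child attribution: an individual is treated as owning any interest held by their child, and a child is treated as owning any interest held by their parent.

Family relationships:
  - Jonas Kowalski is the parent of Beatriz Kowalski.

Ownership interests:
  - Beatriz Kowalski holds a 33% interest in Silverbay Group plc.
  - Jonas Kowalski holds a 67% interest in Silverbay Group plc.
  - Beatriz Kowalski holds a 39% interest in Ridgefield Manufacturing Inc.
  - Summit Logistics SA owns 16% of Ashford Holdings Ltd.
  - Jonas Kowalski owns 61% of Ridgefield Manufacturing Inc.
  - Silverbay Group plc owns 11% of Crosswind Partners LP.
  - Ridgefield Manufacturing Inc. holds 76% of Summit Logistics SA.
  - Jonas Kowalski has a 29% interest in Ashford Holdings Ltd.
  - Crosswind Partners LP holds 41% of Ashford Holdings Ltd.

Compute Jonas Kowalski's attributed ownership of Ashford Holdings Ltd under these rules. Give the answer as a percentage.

By parent–child attribution (R3), Jonas Kowalski is treated as also owning Beatriz Kowalski's interest in Silverbay Group plc, giving 67% + 33% = 100%.
By parent–child attribution (R3), Jonas Kowalski is treated as also owning Beatriz Kowalski's interest in Ridgefield Manufacturing Inc, giving 61% + 39% = 100%.
Chain via Silverbay Group plc → Crosswind Partners LP (R1): 100% × 11% × 41% = 4.51% of Ashford Holdings Ltd.
Chain via Ridgefield Manufacturing Inc. → Summit Logistics SA (R1): 100% × 76% × 16% = 12.16% of Ashford Holdings Ltd.
Direct interest in Ashford Holdings Ltd: 29%.
Aggregating (R2): 4.51% + 12.16% + 29% = 45.67%.

45.67%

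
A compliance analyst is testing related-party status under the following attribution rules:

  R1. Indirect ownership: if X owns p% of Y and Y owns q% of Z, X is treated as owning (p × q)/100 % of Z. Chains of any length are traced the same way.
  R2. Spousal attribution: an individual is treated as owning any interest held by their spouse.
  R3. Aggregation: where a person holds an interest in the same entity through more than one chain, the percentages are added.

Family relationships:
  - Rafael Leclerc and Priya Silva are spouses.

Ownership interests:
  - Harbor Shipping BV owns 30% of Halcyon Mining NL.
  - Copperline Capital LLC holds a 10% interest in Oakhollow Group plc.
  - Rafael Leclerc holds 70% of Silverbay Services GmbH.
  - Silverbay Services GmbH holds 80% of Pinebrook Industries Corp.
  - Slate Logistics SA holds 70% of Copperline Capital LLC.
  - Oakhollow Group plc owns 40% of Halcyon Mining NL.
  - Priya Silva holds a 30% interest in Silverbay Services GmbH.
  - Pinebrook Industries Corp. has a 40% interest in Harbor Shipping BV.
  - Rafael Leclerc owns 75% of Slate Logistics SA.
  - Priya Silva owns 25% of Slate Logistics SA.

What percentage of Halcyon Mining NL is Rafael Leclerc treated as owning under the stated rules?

By spousal attribution (R2), Rafael Leclerc is treated as also owning Priya Silva's interest in Silverbay Services GmbH, giving 70% + 30% = 100%.
By spousal attribution (R2), Rafael Leclerc is treated as also owning Priya Silva's interest in Slate Logistics SA, giving 75% + 25% = 100%.
Chain via Silverbay Services GmbH → Pinebrook Industries Corp. → Harbor Shipping BV (R1): 100% × 80% × 40% × 30% = 9.6% of Halcyon Mining NL.
Chain via Slate Logistics SA → Copperline Capital LLC → Oakhollow Group plc (R1): 100% × 70% × 10% × 40% = 2.8% of Halcyon Mining NL.
Aggregating (R3): 9.6% + 2.8% = 12.4%.

12.4%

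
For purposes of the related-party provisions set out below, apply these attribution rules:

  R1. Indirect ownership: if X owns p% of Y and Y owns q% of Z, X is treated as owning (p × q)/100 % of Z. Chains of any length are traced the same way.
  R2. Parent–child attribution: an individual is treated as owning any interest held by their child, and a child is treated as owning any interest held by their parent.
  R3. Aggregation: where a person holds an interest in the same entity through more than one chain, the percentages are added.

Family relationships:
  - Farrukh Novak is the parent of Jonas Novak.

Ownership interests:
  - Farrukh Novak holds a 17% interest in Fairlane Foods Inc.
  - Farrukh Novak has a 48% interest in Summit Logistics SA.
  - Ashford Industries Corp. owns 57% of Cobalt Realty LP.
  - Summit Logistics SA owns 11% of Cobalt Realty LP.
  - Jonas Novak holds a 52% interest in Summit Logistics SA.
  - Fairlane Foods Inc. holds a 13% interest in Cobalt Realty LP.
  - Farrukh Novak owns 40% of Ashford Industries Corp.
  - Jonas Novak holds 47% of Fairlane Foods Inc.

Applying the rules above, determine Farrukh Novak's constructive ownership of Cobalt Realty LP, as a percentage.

42.12%

By parent–child attribution (R2), Farrukh Novak is treated as also owning Jonas Novak's interest in Fairlane Foods Inc, giving 17% + 47% = 64%.
By parent–child attribution (R2), Farrukh Novak is treated as also owning Jonas Novak's interest in Summit Logistics SA, giving 48% + 52% = 100%.
Chain via Fairlane Foods Inc. (R1): 64% × 13% = 8.32% of Cobalt Realty LP.
Chain via Summit Logistics SA (R1): 100% × 11% = 11% of Cobalt Realty LP.
Chain via Ashford Industries Corp. (R1): 40% × 57% = 22.8% of Cobalt Realty LP.
Aggregating (R3): 8.32% + 11% + 22.8% = 42.12%.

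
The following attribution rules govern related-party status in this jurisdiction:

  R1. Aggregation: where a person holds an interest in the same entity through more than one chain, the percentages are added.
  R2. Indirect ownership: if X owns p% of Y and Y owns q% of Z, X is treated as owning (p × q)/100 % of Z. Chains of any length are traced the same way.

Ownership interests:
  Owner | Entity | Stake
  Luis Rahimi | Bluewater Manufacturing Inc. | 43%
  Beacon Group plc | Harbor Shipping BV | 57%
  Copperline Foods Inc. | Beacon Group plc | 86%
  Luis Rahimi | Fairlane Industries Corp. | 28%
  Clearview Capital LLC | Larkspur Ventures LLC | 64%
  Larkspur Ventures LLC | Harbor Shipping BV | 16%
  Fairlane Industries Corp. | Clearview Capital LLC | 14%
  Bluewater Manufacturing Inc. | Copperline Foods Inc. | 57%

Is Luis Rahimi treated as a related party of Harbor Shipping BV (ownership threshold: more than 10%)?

Yes

Chain via Bluewater Manufacturing Inc. → Copperline Foods Inc. → Beacon Group plc (R2): 43% × 57% × 86% × 57% = 12.014802% of Harbor Shipping BV.
Chain via Fairlane Industries Corp. → Clearview Capital LLC → Larkspur Ventures LLC (R2): 28% × 14% × 64% × 16% = 0.401408% of Harbor Shipping BV.
Aggregating (R1): 12.014802% + 0.401408% = 12.41621%.
12.41621% exceeds the 10% threshold, so Luis is a related party to Harbor Shipping BV.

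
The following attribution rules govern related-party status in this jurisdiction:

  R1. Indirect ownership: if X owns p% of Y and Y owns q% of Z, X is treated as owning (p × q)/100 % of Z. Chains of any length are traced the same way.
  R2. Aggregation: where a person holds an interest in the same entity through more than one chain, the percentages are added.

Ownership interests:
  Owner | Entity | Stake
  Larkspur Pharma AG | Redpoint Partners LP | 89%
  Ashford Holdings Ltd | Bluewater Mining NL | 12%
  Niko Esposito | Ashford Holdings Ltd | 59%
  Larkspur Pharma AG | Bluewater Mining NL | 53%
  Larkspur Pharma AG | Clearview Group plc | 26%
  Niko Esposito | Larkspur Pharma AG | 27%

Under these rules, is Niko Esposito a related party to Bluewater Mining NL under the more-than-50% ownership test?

Chain via Larkspur Pharma AG (R1): 27% × 53% = 14.31% of Bluewater Mining NL.
Chain via Ashford Holdings Ltd (R1): 59% × 12% = 7.08% of Bluewater Mining NL.
Aggregating (R2): 14.31% + 7.08% = 21.39%.
21.39% does not exceed the 50% threshold, so Niko is not a related party to Bluewater Mining NL.

No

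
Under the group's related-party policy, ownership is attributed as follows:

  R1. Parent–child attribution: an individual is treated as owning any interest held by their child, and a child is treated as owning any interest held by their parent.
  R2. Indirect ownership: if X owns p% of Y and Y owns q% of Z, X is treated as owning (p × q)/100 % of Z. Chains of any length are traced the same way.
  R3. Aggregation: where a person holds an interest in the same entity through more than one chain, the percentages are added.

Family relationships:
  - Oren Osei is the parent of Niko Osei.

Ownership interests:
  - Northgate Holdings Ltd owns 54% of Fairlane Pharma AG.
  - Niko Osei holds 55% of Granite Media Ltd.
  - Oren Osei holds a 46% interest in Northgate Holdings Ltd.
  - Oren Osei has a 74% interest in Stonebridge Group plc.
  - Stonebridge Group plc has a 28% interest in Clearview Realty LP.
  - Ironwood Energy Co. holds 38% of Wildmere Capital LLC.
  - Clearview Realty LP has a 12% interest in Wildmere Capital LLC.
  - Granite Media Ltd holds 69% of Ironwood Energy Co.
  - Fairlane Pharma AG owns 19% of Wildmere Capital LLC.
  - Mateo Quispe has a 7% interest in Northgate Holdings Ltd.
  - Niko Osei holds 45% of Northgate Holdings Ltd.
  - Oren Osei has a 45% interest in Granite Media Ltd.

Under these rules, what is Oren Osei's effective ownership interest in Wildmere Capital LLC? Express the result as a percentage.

38.043%

By parent–child attribution (R1), Oren Osei is treated as also owning Niko Osei's interest in Northgate Holdings Ltd, giving 46% + 45% = 91%.
By parent–child attribution (R1), Oren Osei is treated as also owning Niko Osei's interest in Granite Media Ltd, giving 45% + 55% = 100%.
Chain via Northgate Holdings Ltd → Fairlane Pharma AG (R2): 91% × 54% × 19% = 9.3366% of Wildmere Capital LLC.
Chain via Granite Media Ltd → Ironwood Energy Co. (R2): 100% × 69% × 38% = 26.22% of Wildmere Capital LLC.
Chain via Stonebridge Group plc → Clearview Realty LP (R2): 74% × 28% × 12% = 2.4864% of Wildmere Capital LLC.
Aggregating (R3): 9.3366% + 26.22% + 2.4864% = 38.043%.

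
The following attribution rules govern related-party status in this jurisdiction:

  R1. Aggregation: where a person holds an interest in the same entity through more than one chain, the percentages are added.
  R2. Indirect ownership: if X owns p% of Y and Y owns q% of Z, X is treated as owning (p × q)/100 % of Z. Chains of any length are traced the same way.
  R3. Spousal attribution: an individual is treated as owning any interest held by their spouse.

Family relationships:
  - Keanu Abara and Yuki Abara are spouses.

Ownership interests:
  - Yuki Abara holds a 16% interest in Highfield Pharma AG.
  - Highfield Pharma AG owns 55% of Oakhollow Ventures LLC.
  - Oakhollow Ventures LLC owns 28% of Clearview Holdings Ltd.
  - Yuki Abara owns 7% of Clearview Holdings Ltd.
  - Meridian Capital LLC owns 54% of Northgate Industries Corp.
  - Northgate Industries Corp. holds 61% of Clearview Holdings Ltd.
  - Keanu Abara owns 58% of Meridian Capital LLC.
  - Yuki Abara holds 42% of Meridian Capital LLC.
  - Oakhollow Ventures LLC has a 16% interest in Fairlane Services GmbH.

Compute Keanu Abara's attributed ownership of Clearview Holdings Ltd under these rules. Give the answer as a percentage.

By spousal attribution (R3), Keanu Abara is treated as also owning Yuki Abara's interest in Meridian Capital LLC, giving 58% + 42% = 100%.
By spousal attribution (R3), Keanu Abara is treated as owning Yuki Abara's 16% interest in Highfield Pharma AG.
By spousal attribution (R3), Keanu Abara is treated as owning Yuki Abara's 7% interest in Clearview Holdings Ltd.
Chain via Meridian Capital LLC → Northgate Industries Corp. (R2): 100% × 54% × 61% = 32.94% of Clearview Holdings Ltd.
Chain via Highfield Pharma AG → Oakhollow Ventures LLC (R2): 16% × 55% × 28% = 2.464% of Clearview Holdings Ltd.
Direct interest in Clearview Holdings Ltd: 7%.
Aggregating (R1): 32.94% + 2.464% + 7% = 42.404%.

42.404%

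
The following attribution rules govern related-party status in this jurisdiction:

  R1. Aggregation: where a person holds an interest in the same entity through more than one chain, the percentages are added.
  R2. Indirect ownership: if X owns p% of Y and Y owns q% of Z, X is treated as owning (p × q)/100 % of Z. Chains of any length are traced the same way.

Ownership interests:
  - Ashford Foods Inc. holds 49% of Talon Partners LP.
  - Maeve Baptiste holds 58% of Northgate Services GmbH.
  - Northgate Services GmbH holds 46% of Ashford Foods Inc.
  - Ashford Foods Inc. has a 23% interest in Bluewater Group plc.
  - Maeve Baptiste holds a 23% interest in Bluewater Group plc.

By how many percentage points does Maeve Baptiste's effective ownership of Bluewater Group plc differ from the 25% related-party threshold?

Chain via Northgate Services GmbH → Ashford Foods Inc. (R2): 58% × 46% × 23% = 6.1364% of Bluewater Group plc.
Direct interest in Bluewater Group plc: 23%.
Aggregating (R1): 6.1364% + 23% = 29.1364%.
29.1364% exceeds the 25% threshold by 4.1364 percentage points.

4.1364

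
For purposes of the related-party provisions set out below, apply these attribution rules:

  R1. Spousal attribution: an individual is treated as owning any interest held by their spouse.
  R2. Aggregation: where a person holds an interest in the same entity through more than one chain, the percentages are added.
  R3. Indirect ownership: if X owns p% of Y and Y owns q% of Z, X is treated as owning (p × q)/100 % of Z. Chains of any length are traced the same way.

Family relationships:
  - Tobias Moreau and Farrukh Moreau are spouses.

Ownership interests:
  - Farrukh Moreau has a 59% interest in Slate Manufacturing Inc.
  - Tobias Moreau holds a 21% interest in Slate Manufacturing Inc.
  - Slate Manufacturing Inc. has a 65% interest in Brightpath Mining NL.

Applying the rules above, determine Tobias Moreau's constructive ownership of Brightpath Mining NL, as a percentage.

By spousal attribution (R1), Tobias Moreau is treated as also owning Farrukh Moreau's interest in Slate Manufacturing Inc, giving 21% + 59% = 80%.
Chain via Slate Manufacturing Inc. (R3): 80% × 65% = 52% of Brightpath Mining NL.

52%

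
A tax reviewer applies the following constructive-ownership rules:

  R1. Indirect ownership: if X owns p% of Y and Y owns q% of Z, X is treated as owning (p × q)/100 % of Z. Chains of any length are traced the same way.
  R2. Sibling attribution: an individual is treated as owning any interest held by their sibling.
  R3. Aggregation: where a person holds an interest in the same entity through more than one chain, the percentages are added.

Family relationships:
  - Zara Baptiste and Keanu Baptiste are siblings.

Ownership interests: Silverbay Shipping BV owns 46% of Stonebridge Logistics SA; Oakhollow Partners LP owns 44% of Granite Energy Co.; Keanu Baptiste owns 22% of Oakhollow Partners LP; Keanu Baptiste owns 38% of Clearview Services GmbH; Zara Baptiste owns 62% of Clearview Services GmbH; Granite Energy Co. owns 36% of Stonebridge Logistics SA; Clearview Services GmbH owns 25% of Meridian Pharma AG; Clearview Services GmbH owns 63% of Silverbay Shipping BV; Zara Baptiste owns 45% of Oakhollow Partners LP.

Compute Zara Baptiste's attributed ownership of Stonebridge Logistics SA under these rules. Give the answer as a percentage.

39.5928%

By sibling attribution (R2), Zara Baptiste is treated as also owning Keanu Baptiste's interest in Clearview Services GmbH, giving 62% + 38% = 100%.
By sibling attribution (R2), Zara Baptiste is treated as also owning Keanu Baptiste's interest in Oakhollow Partners LP, giving 45% + 22% = 67%.
Chain via Clearview Services GmbH → Silverbay Shipping BV (R1): 100% × 63% × 46% = 28.98% of Stonebridge Logistics SA.
Chain via Oakhollow Partners LP → Granite Energy Co. (R1): 67% × 44% × 36% = 10.6128% of Stonebridge Logistics SA.
Aggregating (R3): 28.98% + 10.6128% = 39.5928%.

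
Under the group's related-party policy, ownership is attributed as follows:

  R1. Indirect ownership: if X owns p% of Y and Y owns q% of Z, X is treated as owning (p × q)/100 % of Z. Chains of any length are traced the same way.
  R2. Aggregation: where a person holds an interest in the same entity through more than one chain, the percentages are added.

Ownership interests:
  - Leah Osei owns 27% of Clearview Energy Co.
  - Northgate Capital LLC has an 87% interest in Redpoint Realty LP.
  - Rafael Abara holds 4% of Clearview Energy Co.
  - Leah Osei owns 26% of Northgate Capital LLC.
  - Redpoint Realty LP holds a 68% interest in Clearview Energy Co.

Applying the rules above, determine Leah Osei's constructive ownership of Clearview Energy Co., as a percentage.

42.3816%

Chain via Northgate Capital LLC → Redpoint Realty LP (R1): 26% × 87% × 68% = 15.3816% of Clearview Energy Co.
Direct interest in Clearview Energy Co: 27%.
Aggregating (R2): 15.3816% + 27% = 42.3816%.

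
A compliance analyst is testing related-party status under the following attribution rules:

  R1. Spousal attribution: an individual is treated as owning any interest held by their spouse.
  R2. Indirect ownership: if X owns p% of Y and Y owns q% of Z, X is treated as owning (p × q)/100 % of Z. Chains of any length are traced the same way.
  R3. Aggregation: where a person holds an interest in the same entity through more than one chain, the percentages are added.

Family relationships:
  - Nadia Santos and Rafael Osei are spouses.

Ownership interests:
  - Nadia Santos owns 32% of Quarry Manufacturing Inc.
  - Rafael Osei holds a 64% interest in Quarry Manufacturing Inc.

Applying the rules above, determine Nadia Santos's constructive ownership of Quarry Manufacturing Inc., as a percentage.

By spousal attribution (R1), Nadia Santos is treated as also owning Rafael Osei's interest in Quarry Manufacturing Inc, giving 32% + 64% = 96%.
Direct interest in Quarry Manufacturing Inc: 96%.

96%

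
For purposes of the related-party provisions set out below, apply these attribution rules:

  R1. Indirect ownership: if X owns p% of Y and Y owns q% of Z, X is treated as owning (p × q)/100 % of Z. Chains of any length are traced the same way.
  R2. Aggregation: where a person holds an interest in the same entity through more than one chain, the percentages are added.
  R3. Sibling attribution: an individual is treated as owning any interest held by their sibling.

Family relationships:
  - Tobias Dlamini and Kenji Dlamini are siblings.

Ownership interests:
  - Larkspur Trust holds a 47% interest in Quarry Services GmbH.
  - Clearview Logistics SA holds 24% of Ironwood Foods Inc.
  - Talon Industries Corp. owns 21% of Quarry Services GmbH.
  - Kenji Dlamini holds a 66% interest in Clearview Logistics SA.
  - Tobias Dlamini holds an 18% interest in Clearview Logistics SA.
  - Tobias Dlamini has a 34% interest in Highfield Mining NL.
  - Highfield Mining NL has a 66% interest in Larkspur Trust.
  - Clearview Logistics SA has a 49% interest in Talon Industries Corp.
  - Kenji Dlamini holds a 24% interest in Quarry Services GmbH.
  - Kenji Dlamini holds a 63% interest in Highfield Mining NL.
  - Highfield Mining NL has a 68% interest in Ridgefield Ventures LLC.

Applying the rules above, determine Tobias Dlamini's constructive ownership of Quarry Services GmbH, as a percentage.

By sibling attribution (R3), Tobias Dlamini is treated as also owning Kenji Dlamini's interest in Clearview Logistics SA, giving 18% + 66% = 84%.
By sibling attribution (R3), Tobias Dlamini is treated as also owning Kenji Dlamini's interest in Highfield Mining NL, giving 34% + 63% = 97%.
By sibling attribution (R3), Tobias Dlamini is treated as owning Kenji Dlamini's 24% interest in Quarry Services GmbH.
Chain via Clearview Logistics SA → Talon Industries Corp. (R1): 84% × 49% × 21% = 8.6436% of Quarry Services GmbH.
Chain via Highfield Mining NL → Larkspur Trust (R1): 97% × 66% × 47% = 30.0894% of Quarry Services GmbH.
Direct interest in Quarry Services GmbH: 24%.
Aggregating (R2): 8.6436% + 30.0894% + 24% = 62.733%.

62.733%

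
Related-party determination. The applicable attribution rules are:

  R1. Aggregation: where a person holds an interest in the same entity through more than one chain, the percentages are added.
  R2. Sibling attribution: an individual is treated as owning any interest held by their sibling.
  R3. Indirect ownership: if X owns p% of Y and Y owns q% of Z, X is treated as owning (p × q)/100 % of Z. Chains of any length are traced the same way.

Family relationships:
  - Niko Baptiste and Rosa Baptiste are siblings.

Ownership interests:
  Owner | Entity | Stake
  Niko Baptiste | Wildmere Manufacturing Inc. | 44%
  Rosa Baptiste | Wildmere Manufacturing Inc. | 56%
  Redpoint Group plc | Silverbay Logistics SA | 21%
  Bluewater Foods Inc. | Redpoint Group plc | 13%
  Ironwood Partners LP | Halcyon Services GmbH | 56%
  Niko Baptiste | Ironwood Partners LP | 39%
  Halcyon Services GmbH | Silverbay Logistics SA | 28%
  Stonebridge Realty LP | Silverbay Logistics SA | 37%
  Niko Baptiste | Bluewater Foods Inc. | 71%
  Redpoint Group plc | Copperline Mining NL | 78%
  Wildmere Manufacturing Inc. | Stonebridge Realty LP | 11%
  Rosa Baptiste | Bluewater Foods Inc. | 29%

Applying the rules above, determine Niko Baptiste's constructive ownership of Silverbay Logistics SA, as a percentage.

By sibling attribution (R2), Niko Baptiste is treated as also owning Rosa Baptiste's interest in Bluewater Foods Inc, giving 71% + 29% = 100%.
By sibling attribution (R2), Niko Baptiste is treated as also owning Rosa Baptiste's interest in Wildmere Manufacturing Inc, giving 44% + 56% = 100%.
Chain via Bluewater Foods Inc. → Redpoint Group plc (R3): 100% × 13% × 21% = 2.73% of Silverbay Logistics SA.
Chain via Wildmere Manufacturing Inc. → Stonebridge Realty LP (R3): 100% × 11% × 37% = 4.07% of Silverbay Logistics SA.
Chain via Ironwood Partners LP → Halcyon Services GmbH (R3): 39% × 56% × 28% = 6.1152% of Silverbay Logistics SA.
Aggregating (R1): 2.73% + 4.07% + 6.1152% = 12.9152%.

12.9152%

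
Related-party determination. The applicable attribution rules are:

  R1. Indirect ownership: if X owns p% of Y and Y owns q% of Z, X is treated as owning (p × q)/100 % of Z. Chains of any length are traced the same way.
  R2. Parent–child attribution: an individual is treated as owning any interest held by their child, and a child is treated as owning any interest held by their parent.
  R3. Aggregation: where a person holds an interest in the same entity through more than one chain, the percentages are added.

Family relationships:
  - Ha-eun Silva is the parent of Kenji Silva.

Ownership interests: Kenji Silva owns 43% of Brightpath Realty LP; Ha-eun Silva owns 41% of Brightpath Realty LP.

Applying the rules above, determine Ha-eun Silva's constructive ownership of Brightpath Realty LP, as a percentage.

By parent–child attribution (R2), Ha-eun Silva is treated as also owning Kenji Silva's interest in Brightpath Realty LP, giving 41% + 43% = 84%.
Direct interest in Brightpath Realty LP: 84%.

84%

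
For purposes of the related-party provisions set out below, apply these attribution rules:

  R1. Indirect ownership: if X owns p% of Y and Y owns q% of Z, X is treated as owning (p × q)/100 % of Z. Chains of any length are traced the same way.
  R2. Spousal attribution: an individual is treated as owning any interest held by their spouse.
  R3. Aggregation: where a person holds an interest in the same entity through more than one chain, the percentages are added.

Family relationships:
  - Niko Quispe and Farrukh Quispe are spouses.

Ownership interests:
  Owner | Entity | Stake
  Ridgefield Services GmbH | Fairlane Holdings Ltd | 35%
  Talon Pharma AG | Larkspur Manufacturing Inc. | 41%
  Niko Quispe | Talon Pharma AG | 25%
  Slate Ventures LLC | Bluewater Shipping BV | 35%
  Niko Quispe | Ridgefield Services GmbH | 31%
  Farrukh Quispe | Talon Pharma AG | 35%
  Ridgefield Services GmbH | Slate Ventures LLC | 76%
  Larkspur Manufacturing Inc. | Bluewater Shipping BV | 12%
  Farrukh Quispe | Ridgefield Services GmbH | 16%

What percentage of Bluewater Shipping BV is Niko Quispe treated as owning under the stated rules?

15.454%

By spousal attribution (R2), Niko Quispe is treated as also owning Farrukh Quispe's interest in Talon Pharma AG, giving 25% + 35% = 60%.
By spousal attribution (R2), Niko Quispe is treated as also owning Farrukh Quispe's interest in Ridgefield Services GmbH, giving 31% + 16% = 47%.
Chain via Talon Pharma AG → Larkspur Manufacturing Inc. (R1): 60% × 41% × 12% = 2.952% of Bluewater Shipping BV.
Chain via Ridgefield Services GmbH → Slate Ventures LLC (R1): 47% × 76% × 35% = 12.502% of Bluewater Shipping BV.
Aggregating (R3): 2.952% + 12.502% = 15.454%.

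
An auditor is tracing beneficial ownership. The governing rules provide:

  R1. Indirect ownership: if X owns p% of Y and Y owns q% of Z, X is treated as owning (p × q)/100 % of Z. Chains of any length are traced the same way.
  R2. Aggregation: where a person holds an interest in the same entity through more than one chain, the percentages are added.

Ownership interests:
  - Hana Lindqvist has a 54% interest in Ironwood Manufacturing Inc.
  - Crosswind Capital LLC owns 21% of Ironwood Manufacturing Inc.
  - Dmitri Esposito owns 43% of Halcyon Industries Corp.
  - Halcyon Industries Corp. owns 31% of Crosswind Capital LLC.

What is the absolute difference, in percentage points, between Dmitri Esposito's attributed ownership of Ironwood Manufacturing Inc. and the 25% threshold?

22.2007

Chain via Halcyon Industries Corp. → Crosswind Capital LLC (R1): 43% × 31% × 21% = 2.7993% of Ironwood Manufacturing Inc.
2.7993% falls short of the 25% threshold by 22.2007 percentage points.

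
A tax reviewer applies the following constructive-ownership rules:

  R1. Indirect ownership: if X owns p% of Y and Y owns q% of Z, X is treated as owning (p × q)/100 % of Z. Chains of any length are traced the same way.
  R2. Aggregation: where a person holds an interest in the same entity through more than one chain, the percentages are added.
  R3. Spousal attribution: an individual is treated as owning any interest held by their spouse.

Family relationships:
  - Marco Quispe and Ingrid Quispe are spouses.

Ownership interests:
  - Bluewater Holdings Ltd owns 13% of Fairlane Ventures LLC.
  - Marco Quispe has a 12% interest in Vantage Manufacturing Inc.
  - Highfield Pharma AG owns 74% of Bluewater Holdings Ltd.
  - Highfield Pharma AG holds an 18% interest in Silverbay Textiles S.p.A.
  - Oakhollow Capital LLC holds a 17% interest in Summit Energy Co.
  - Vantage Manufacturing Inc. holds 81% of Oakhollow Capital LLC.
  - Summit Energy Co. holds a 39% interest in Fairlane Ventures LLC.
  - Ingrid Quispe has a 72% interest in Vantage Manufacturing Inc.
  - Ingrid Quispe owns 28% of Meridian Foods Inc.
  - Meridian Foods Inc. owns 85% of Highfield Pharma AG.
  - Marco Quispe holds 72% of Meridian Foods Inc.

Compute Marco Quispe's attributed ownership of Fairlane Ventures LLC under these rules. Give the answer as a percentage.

By spousal attribution (R3), Marco Quispe is treated as also owning Ingrid Quispe's interest in Meridian Foods Inc, giving 72% + 28% = 100%.
By spousal attribution (R3), Marco Quispe is treated as also owning Ingrid Quispe's interest in Vantage Manufacturing Inc, giving 12% + 72% = 84%.
Chain via Meridian Foods Inc. → Highfield Pharma AG → Bluewater Holdings Ltd (R1): 100% × 85% × 74% × 13% = 8.177% of Fairlane Ventures LLC.
Chain via Vantage Manufacturing Inc. → Oakhollow Capital LLC → Summit Energy Co. (R1): 84% × 81% × 17% × 39% = 4.511052% of Fairlane Ventures LLC.
Aggregating (R2): 8.177% + 4.511052% = 12.688052%.

12.688052%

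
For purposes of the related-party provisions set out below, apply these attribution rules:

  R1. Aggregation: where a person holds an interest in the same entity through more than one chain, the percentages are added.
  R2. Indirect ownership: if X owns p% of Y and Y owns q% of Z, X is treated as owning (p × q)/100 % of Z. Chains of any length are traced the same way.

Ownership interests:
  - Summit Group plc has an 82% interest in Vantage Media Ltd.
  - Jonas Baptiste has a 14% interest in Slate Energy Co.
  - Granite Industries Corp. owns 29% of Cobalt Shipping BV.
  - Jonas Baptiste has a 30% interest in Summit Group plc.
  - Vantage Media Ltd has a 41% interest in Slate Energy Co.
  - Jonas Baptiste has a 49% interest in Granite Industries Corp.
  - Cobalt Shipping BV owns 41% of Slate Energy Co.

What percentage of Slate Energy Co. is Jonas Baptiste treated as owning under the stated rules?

29.9121%

Chain via Granite Industries Corp. → Cobalt Shipping BV (R2): 49% × 29% × 41% = 5.8261% of Slate Energy Co.
Chain via Summit Group plc → Vantage Media Ltd (R2): 30% × 82% × 41% = 10.086% of Slate Energy Co.
Direct interest in Slate Energy Co: 14%.
Aggregating (R1): 5.8261% + 10.086% + 14% = 29.9121%.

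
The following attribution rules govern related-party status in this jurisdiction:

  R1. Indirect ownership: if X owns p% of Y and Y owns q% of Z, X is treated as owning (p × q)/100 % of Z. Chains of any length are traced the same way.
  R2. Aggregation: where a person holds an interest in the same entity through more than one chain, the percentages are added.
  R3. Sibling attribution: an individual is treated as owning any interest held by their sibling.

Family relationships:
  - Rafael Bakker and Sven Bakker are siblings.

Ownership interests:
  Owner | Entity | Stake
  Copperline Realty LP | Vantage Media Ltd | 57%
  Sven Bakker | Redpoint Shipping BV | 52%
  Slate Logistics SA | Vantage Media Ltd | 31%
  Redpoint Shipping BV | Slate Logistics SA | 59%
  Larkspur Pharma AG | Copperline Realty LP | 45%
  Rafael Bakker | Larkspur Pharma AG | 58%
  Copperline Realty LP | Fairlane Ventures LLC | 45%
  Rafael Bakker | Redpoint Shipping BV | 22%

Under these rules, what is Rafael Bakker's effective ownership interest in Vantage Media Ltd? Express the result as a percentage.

By sibling attribution (R3), Rafael Bakker is treated as also owning Sven Bakker's interest in Redpoint Shipping BV, giving 22% + 52% = 74%.
Chain via Larkspur Pharma AG → Copperline Realty LP (R1): 58% × 45% × 57% = 14.877% of Vantage Media Ltd.
Chain via Redpoint Shipping BV → Slate Logistics SA (R1): 74% × 59% × 31% = 13.5346% of Vantage Media Ltd.
Aggregating (R2): 14.877% + 13.5346% = 28.4116%.

28.4116%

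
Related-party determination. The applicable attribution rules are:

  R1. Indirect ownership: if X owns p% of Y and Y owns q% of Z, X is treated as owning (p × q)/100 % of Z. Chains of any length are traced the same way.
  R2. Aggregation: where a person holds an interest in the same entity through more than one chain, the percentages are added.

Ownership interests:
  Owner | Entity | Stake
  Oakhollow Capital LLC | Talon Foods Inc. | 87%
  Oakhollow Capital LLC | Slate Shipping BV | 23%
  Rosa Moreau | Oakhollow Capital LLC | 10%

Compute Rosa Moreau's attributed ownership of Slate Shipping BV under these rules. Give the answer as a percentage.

2.3%

Chain via Oakhollow Capital LLC (R1): 10% × 23% = 2.3% of Slate Shipping BV.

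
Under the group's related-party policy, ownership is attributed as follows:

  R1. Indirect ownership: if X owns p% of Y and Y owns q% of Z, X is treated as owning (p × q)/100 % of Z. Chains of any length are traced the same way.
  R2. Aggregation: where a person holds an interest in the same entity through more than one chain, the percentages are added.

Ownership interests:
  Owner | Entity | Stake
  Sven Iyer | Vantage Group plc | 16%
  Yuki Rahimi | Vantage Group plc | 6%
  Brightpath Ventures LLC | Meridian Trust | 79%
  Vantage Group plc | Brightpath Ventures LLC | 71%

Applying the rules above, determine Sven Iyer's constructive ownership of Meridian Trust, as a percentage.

8.9744%

Chain via Vantage Group plc → Brightpath Ventures LLC (R1): 16% × 71% × 79% = 8.9744% of Meridian Trust.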